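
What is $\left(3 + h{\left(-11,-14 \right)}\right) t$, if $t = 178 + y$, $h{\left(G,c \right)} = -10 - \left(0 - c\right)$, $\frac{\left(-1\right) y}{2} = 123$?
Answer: $1428$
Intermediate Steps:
$y = -246$ ($y = \left(-2\right) 123 = -246$)
$h{\left(G,c \right)} = -10 + c$ ($h{\left(G,c \right)} = -10 - - c = -10 + c$)
$t = -68$ ($t = 178 - 246 = -68$)
$\left(3 + h{\left(-11,-14 \right)}\right) t = \left(3 - 24\right) \left(-68\right) = \left(-21\right) \left(-68\right) = 1428$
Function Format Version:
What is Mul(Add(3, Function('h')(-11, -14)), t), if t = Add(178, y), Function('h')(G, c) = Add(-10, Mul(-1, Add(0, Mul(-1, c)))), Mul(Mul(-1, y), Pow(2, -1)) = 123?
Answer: 1428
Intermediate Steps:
y = -246 (y = Mul(-2, 123) = -246)
Function('h')(G, c) = Add(-10, c) (Function('h')(G, c) = Add(-10, Mul(-1, Mul(-1, c))) = Add(-10, c))
t = -68 (t = Add(178, -246) = -68)
Mul(Add(3, Function('h')(-11, -14)), t) = Mul(Add(3, Add(-10, -14)), -68) = Mul(Add(3, -24), -68) = Mul(-21, -68) = 1428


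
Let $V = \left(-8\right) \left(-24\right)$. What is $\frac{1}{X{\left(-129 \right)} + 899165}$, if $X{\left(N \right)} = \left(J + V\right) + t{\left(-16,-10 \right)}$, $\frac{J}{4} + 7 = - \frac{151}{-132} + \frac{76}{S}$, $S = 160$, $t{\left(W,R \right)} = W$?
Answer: $\frac{330}{296775427} \approx 1.112 \cdot 10^{-6}$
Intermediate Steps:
$J = - \frac{7103}{330}$ ($J = -28 + 4 \left(- \frac{151}{-132} + \frac{76}{160}\right) = -28 + 4 \left(\left(-151\right) \left(- \frac{1}{132}\right) + 76 \cdot \frac{1}{160}\right) = -28 + 4 \left(\frac{151}{132} + \frac{19}{40}\right) = -28 + 4 \cdot \frac{2137}{1320} = -28 + \frac{2137}{330} = - \frac{7103}{330} \approx -21.524$)
$V = 192$
$X{\left(N \right)} = \frac{50977}{330}$ ($X{\left(N \right)} = \left(- \frac{7103}{330} + 192\right) - 16 = \frac{56257}{330} - 16 = \frac{50977}{330}$)
$\frac{1}{X{\left(-129 \right)} + 899165} = \frac{1}{\frac{50977}{330} + 899165} = \frac{1}{\frac{296775427}{330}} = \frac{330}{296775427}$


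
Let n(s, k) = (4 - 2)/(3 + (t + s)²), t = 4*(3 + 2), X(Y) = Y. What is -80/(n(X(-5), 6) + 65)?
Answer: -9120/7411 ≈ -1.2306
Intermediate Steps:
t = 20 (t = 4*5 = 20)
n(s, k) = 2/(3 + (20 + s)²) (n(s, k) = (4 - 2)/(3 + (20 + s)²) = 2/(3 + (20 + s)²))
-80/(n(X(-5), 6) + 65) = -80/(2/(3 + (20 - 5)²) + 65) = -80/(2/(3 + 15²) + 65) = -80/(2/(3 + 225) + 65) = -80/(2/228 + 65) = -80/(2*(1/228) + 65) = -80/(1/114 + 65) = -80/7411/114 = -80*114/7411 = -9120/7411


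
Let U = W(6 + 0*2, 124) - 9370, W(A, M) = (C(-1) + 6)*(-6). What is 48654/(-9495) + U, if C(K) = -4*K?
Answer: -9954056/1055 ≈ -9435.1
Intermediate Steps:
W(A, M) = -60 (W(A, M) = (-4*(-1) + 6)*(-6) = (4 + 6)*(-6) = 10*(-6) = -60)
U = -9430 (U = -60 - 9370 = -9430)
48654/(-9495) + U = 48654/(-9495) - 9430 = 48654*(-1/9495) - 9430 = -5406/1055 - 9430 = -9954056/1055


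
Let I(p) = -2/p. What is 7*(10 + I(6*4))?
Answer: 833/12 ≈ 69.417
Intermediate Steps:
7*(10 + I(6*4)) = 7*(10 - 2/(6*4)) = 7*(10 - 2/24) = 7*(10 - 2*1/24) = 7*(10 - 1/12) = 7*(119/12) = 833/12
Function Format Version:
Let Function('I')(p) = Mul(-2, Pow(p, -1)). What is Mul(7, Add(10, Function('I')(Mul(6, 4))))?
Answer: Rational(833, 12) ≈ 69.417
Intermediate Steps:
Mul(7, Add(10, Function('I')(Mul(6, 4)))) = Mul(7, Add(10, Mul(-2, Pow(Mul(6, 4), -1)))) = Mul(7, Add(10, Mul(-2, Pow(24, -1)))) = Mul(7, Add(10, Mul(-2, Rational(1, 24)))) = Mul(7, Add(10, Rational(-1, 12))) = Mul(7, Rational(119, 12)) = Rational(833, 12)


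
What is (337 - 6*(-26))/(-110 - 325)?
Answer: -17/15 ≈ -1.1333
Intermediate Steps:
(337 - 6*(-26))/(-110 - 325) = (337 + 156)/(-435) = 493*(-1/435) = -17/15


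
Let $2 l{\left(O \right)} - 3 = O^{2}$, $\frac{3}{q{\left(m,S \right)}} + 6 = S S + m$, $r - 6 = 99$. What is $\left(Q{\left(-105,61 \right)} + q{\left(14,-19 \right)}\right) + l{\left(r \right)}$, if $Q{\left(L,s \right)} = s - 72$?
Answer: $\frac{676870}{123} \approx 5503.0$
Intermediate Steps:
$r = 105$ ($r = 6 + 99 = 105$)
$q{\left(m,S \right)} = \frac{3}{-6 + m + S^{2}}$ ($q{\left(m,S \right)} = \frac{3}{-6 + \left(S S + m\right)} = \frac{3}{-6 + \left(S^{2} + m\right)} = \frac{3}{-6 + \left(m + S^{2}\right)} = \frac{3}{-6 + m + S^{2}}$)
$Q{\left(L,s \right)} = -72 + s$
$l{\left(O \right)} = \frac{3}{2} + \frac{O^{2}}{2}$
$\left(Q{\left(-105,61 \right)} + q{\left(14,-19 \right)}\right) + l{\left(r \right)} = \left(\left(-72 + 61\right) + \frac{3}{-6 + 14 + \left(-19\right)^{2}}\right) + \left(\frac{3}{2} + \frac{105^{2}}{2}\right) = \left(-11 + \frac{3}{-6 + 14 + 361}\right) + \left(\frac{3}{2} + \frac{1}{2} \cdot 11025\right) = \left(-11 + \frac{3}{369}\right) + \left(\frac{3}{2} + \frac{11025}{2}\right) = \left(-11 + 3 \cdot \frac{1}{369}\right) + 5514 = \left(-11 + \frac{1}{123}\right) + 5514 = - \frac{1352}{123} + 5514 = \frac{676870}{123}$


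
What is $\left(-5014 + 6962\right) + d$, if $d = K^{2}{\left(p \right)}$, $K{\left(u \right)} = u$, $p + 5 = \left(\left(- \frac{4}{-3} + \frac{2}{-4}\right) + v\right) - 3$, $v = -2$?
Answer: $\frac{73153}{36} \approx 2032.0$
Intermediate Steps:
$p = - \frac{55}{6}$ ($p = -5 + \left(\left(\left(- \frac{4}{-3} + \frac{2}{-4}\right) - 2\right) - 3\right) = -5 + \left(\left(\left(\left(-4\right) \left(- \frac{1}{3}\right) + 2 \left(- \frac{1}{4}\right)\right) - 2\right) - 3\right) = -5 + \left(\left(\left(\frac{4}{3} - \frac{1}{2}\right) - 2\right) - 3\right) = -5 + \left(\left(\frac{5}{6} - 2\right) - 3\right) = -5 - \frac{25}{6} = - \frac{55}{6} \approx -9.1667$)
$d = \frac{3025}{36}$ ($d = \left(- \frac{55}{6}\right)^{2} = \frac{3025}{36} \approx 84.028$)
$\left(-5014 + 6962\right) + d = \left(-5014 + 6962\right) + \frac{3025}{36} = 1948 + \frac{3025}{36} = \frac{73153}{36}$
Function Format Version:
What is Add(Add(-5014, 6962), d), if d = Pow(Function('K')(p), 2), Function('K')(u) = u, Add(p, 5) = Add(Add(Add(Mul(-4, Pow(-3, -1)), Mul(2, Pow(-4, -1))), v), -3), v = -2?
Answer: Rational(73153, 36) ≈ 2032.0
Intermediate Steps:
p = Rational(-55, 6) (p = Add(-5, Add(Add(Add(Mul(-4, Pow(-3, -1)), Mul(2, Pow(-4, -1))), -2), -3)) = Add(-5, Add(Add(Add(Mul(-4, Rational(-1, 3)), Mul(2, Rational(-1, 4))), -2), -3)) = Add(-5, Add(Add(Add(Rational(4, 3), Rational(-1, 2)), -2), -3)) = Add(-5, Add(Add(Rational(5, 6), -2), -3)) = Add(-5, Add(Rational(-7, 6), -3)) = Add(-5, Rational(-25, 6)) = Rational(-55, 6) ≈ -9.1667)
d = Rational(3025, 36) (d = Pow(Rational(-55, 6), 2) = Rational(3025, 36) ≈ 84.028)
Add(Add(-5014, 6962), d) = Add(Add(-5014, 6962), Rational(3025, 36)) = Add(1948, Rational(3025, 36)) = Rational(73153, 36)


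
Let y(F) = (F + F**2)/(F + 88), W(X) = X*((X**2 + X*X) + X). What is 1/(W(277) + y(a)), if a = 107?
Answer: 65/2768002527 ≈ 2.3483e-8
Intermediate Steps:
W(X) = X*(X + 2*X**2) (W(X) = X*((X**2 + X**2) + X) = X*(2*X**2 + X) = X*(X + 2*X**2))
y(F) = (F + F**2)/(88 + F)
1/(W(277) + y(a)) = 1/(277**2*(1 + 2*277) + 107*(1 + 107)/(88 + 107)) = 1/(76729*(1 + 554) + 107*108/195) = 1/(76729*555 + 107*(1/195)*108) = 1/(42584595 + 3852/65) = 1/(2768002527/65) = 65/2768002527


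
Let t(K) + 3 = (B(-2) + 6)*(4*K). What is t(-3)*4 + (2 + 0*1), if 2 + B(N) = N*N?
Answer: -394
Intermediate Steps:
B(N) = -2 + N**2 (B(N) = -2 + N*N = -2 + N**2)
t(K) = -3 + 32*K (t(K) = -3 + ((-2 + (-2)**2) + 6)*(4*K) = -3 + ((-2 + 4) + 6)*(4*K) = -3 + (2 + 6)*(4*K) = -3 + 8*(4*K) = -3 + 32*K)
t(-3)*4 + (2 + 0*1) = (-3 + 32*(-3))*4 + (2 + 0*1) = (-3 - 96)*4 + (2 + 0) = -99*4 + 2 = -396 + 2 = -394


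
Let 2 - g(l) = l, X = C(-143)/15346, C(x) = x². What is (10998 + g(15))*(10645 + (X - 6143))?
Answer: 759152928885/15346 ≈ 4.9469e+7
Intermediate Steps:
X = 20449/15346 (X = (-143)²/15346 = 20449*(1/15346) = 20449/15346 ≈ 1.3325)
g(l) = 2 - l
(10998 + g(15))*(10645 + (X - 6143)) = (10998 + (2 - 1*15))*(10645 + (20449/15346 - 6143)) = (10998 + (2 - 15))*(10645 - 94250029/15346) = (10998 - 13)*(69108141/15346) = 10985*(69108141/15346) = 759152928885/15346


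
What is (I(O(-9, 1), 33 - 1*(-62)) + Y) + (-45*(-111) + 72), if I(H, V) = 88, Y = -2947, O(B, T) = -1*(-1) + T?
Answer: 2208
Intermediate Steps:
O(B, T) = 1 + T
(I(O(-9, 1), 33 - 1*(-62)) + Y) + (-45*(-111) + 72) = (88 - 2947) + (-45*(-111) + 72) = -2859 + (4995 + 72) = -2859 + 5067 = 2208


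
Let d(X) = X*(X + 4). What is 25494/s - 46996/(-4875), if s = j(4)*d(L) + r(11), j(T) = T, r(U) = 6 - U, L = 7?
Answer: 46174346/492375 ≈ 93.779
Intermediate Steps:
d(X) = X*(4 + X)
s = 303 (s = 4*(7*(4 + 7)) + (6 - 1*11) = 4*(7*11) + (6 - 11) = 4*77 - 5 = 308 - 5 = 303)
25494/s - 46996/(-4875) = 25494/303 - 46996/(-4875) = 25494*(1/303) - 46996*(-1/4875) = 8498/101 + 46996/4875 = 46174346/492375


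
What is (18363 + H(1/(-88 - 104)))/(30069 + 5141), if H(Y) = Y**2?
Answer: 676933633/1297981440 ≈ 0.52153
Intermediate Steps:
(18363 + H(1/(-88 - 104)))/(30069 + 5141) = (18363 + (1/(-88 - 104))**2)/(30069 + 5141) = (18363 + (1/(-192))**2)/35210 = (18363 + (-1/192)**2)*(1/35210) = (18363 + 1/36864)*(1/35210) = (676933633/36864)*(1/35210) = 676933633/1297981440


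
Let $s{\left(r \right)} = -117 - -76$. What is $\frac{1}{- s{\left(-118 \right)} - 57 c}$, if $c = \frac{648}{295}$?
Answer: $- \frac{295}{24841} \approx -0.011876$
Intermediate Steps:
$s{\left(r \right)} = -41$ ($s{\left(r \right)} = -117 + 76 = -41$)
$c = \frac{648}{295}$ ($c = 648 \cdot \frac{1}{295} = \frac{648}{295} \approx 2.1966$)
$\frac{1}{- s{\left(-118 \right)} - 57 c} = \frac{1}{\left(-1\right) \left(-41\right) - \frac{36936}{295}} = \frac{1}{41 - \frac{36936}{295}} = \frac{1}{- \frac{24841}{295}} = - \frac{295}{24841}$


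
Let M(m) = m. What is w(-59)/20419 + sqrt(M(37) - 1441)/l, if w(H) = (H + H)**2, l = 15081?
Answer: 13924/20419 + 2*I*sqrt(39)/5027 ≈ 0.68191 + 0.0024846*I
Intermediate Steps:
w(H) = 4*H**2 (w(H) = (2*H)**2 = 4*H**2)
w(-59)/20419 + sqrt(M(37) - 1441)/l = (4*(-59)**2)/20419 + sqrt(37 - 1441)/15081 = (4*3481)*(1/20419) + sqrt(-1404)*(1/15081) = 13924*(1/20419) + (6*I*sqrt(39))*(1/15081) = 13924/20419 + 2*I*sqrt(39)/5027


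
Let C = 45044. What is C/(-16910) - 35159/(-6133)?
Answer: 159141919/51854515 ≈ 3.0690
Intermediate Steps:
C/(-16910) - 35159/(-6133) = 45044/(-16910) - 35159/(-6133) = 45044*(-1/16910) - 35159*(-1/6133) = -22522/8455 + 35159/6133 = 159141919/51854515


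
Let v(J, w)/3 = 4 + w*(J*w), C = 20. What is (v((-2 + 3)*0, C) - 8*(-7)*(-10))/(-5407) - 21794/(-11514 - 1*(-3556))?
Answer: 61100571/21514453 ≈ 2.8400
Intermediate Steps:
v(J, w) = 12 + 3*J*w² (v(J, w) = 3*(4 + w*(J*w)) = 3*(4 + J*w²) = 12 + 3*J*w²)
(v((-2 + 3)*0, C) - 8*(-7)*(-10))/(-5407) - 21794/(-11514 - 1*(-3556)) = ((12 + 3*((-2 + 3)*0)*20²) - 8*(-7)*(-10))/(-5407) - 21794/(-11514 - 1*(-3556)) = ((12 + 3*(1*0)*400) - (-56)*(-10))*(-1/5407) - 21794/(-11514 + 3556) = ((12 + 3*0*400) - 1*560)*(-1/5407) - 21794/(-7958) = ((12 + 0) - 560)*(-1/5407) - 21794*(-1/7958) = (12 - 560)*(-1/5407) + 10897/3979 = -548*(-1/5407) + 10897/3979 = 548/5407 + 10897/3979 = 61100571/21514453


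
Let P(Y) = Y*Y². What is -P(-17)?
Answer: 4913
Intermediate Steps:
P(Y) = Y³
-P(-17) = -1*(-17)³ = -1*(-4913) = 4913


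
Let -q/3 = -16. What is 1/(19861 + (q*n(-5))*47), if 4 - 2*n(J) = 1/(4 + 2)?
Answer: 1/24185 ≈ 4.1348e-5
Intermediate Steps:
q = 48 (q = -3*(-16) = 48)
n(J) = 23/12 (n(J) = 2 - 1/(2*(4 + 2)) = 2 - 1/2/6 = 2 - 1/2*1/6 = 2 - 1/12 = 23/12)
1/(19861 + (q*n(-5))*47) = 1/(19861 + (48*(23/12))*47) = 1/(19861 + 92*47) = 1/(19861 + 4324) = 1/24185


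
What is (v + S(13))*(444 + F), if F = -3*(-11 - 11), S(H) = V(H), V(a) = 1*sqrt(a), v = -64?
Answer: -32640 + 510*sqrt(13) ≈ -30801.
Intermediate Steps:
V(a) = sqrt(a)
S(H) = sqrt(H)
F = 66 (F = -3*(-22) = 66)
(v + S(13))*(444 + F) = (-64 + sqrt(13))*(444 + 66) = (-64 + sqrt(13))*510 = -32640 + 510*sqrt(13)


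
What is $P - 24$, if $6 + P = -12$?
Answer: $-42$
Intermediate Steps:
$P = -18$ ($P = -6 - 12 = -18$)
$P - 24 = -18 - 24 = -42$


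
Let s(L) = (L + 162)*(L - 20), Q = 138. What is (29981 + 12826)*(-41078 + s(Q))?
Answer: -243058146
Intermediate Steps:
s(L) = (-20 + L)*(162 + L) (s(L) = (162 + L)*(-20 + L) = (-20 + L)*(162 + L))
(29981 + 12826)*(-41078 + s(Q)) = (29981 + 12826)*(-41078 + (-3240 + 138**2 + 142*138)) = 42807*(-41078 + (-3240 + 19044 + 19596)) = 42807*(-41078 + 35400) = 42807*(-5678) = -243058146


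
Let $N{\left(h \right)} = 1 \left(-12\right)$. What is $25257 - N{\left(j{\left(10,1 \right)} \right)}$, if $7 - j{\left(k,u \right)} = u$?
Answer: $25269$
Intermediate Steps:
$j{\left(k,u \right)} = 7 - u$
$N{\left(h \right)} = -12$
$25257 - N{\left(j{\left(10,1 \right)} \right)} = 25257 - -12 = 25257 + 12 = 25269$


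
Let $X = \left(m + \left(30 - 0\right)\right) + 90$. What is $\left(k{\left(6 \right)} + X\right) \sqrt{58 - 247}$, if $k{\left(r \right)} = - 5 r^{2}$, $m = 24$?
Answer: $- 108 i \sqrt{21} \approx - 494.92 i$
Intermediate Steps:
$X = 144$ ($X = \left(24 + \left(30 - 0\right)\right) + 90 = \left(24 + \left(30 + 0\right)\right) + 90 = \left(24 + 30\right) + 90 = 54 + 90 = 144$)
$\left(k{\left(6 \right)} + X\right) \sqrt{58 - 247} = \left(- 5 \cdot 6^{2} + 144\right) \sqrt{58 - 247} = \left(\left(-5\right) 36 + 144\right) \sqrt{-189} = \left(-180 + 144\right) 3 i \sqrt{21} = - 36 \cdot 3 i \sqrt{21} = - 108 i \sqrt{21}$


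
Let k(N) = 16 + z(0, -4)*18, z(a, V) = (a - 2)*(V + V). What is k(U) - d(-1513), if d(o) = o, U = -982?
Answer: 1817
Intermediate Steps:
z(a, V) = 2*V*(-2 + a) (z(a, V) = (-2 + a)*(2*V) = 2*V*(-2 + a))
k(N) = 304 (k(N) = 16 + (2*(-4)*(-2 + 0))*18 = 16 + (2*(-4)*(-2))*18 = 16 + 16*18 = 16 + 288 = 304)
k(U) - d(-1513) = 304 - 1*(-1513) = 304 + 1513 = 1817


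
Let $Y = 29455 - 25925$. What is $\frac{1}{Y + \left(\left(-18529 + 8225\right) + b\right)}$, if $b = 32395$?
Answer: $\frac{1}{25621} \approx 3.9031 \cdot 10^{-5}$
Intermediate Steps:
$Y = 3530$
$\frac{1}{Y + \left(\left(-18529 + 8225\right) + b\right)} = \frac{1}{3530 + \left(\left(-18529 + 8225\right) + 32395\right)} = \frac{1}{3530 + \left(-10304 + 32395\right)} = \frac{1}{3530 + 22091} = \frac{1}{25621}$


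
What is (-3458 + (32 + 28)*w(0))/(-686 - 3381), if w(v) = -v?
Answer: 494/581 ≈ 0.85026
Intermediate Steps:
(-3458 + (32 + 28)*w(0))/(-686 - 3381) = (-3458 + (32 + 28)*(-1*0))/(-686 - 3381) = (-3458 + 60*0)/(-4067) = (-3458 + 0)*(-1/4067) = -3458*(-1/4067) = 494/581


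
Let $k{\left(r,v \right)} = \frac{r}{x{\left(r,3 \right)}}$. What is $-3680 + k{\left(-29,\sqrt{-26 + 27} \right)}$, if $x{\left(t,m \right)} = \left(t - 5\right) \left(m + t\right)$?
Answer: $- \frac{3253149}{884} \approx -3680.0$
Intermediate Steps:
$x{\left(t,m \right)} = \left(-5 + t\right) \left(m + t\right)$
$k{\left(r,v \right)} = \frac{r}{-15 + r^{2} - 2 r}$ ($k{\left(r,v \right)} = \frac{r}{r^{2} - 15 - 5 r + 3 r} = \frac{r}{-15 + r^{2} - 2 r}$)
$-3680 + k{\left(-29,\sqrt{-26 + 27} \right)} = -3680 - \frac{29}{-15 + \left(-29\right)^{2} - -58} = -3680 - \frac{29}{-15 + 841 + 58} = -3680 - \frac{29}{884} = - \frac{3253149}{884}$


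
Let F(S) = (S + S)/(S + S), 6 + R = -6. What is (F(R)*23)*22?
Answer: 506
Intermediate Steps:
R = -12 (R = -6 - 6 = -12)
F(S) = 1 (F(S) = (2*S)/((2*S)) = (2*S)*(1/(2*S)) = 1)
(F(R)*23)*22 = (1*23)*22 = 23*22 = 506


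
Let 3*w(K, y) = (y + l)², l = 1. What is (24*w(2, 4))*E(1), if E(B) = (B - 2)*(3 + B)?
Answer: -800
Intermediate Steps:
w(K, y) = (1 + y)²/3 (w(K, y) = (y + 1)²/3 = (1 + y)²/3)
E(B) = (-2 + B)*(3 + B)
(24*w(2, 4))*E(1) = (24*((1 + 4)²/3))*(-6 + 1 + 1²) = (24*((⅓)*5²))*(-6 + 1 + 1) = (24*((⅓)*25))*(-4) = (24*(25/3))*(-4) = 200*(-4) = -800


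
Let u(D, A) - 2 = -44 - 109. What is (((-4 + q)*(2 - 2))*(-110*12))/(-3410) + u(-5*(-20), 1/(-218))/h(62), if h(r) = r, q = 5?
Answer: -151/62 ≈ -2.4355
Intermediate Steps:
u(D, A) = -151 (u(D, A) = 2 + (-44 - 109) = 2 - 153 = -151)
(((-4 + q)*(2 - 2))*(-110*12))/(-3410) + u(-5*(-20), 1/(-218))/h(62) = (((-4 + 5)*(2 - 2))*(-110*12))/(-3410) - 151/62 = ((1*0)*(-1320))*(-1/3410) - 151*1/62 = (0*(-1320))*(-1/3410) - 151/62 = 0*(-1/3410) - 151/62 = 0 - 151/62 = -151/62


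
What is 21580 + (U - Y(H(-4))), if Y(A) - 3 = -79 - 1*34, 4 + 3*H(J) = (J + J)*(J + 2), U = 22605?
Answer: 44295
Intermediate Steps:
H(J) = -4/3 + 2*J*(2 + J)/3 (H(J) = -4/3 + ((J + J)*(J + 2))/3 = -4/3 + ((2*J)*(2 + J))/3 = -4/3 + (2*J*(2 + J))/3 = -4/3 + 2*J*(2 + J)/3)
Y(A) = -110 (Y(A) = 3 + (-79 - 1*34) = 3 + (-79 - 34) = 3 - 113 = -110)
21580 + (U - Y(H(-4))) = 21580 + (22605 - 1*(-110)) = 21580 + (22605 + 110) = 21580 + 22715 = 44295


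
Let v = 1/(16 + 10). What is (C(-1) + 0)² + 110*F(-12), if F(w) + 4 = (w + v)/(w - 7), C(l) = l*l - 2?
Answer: -91328/247 ≈ -369.75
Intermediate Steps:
v = 1/26 ≈ 0.038462
C(l) = -2 + l² (C(l) = l² - 2 = -2 + l²)
F(w) = -4 + (1/26 + w)/(-7 + w) (F(w) = -4 + (w + 1/26)/(w - 7) = -4 + (1/26 + w)/(-7 + w))
(C(-1) + 0)² + 110*F(-12) = ((-2 + (-1)²) + 0)² + 110*(3*(243 - 26*(-12))/(26*(-7 - 12))) = ((-2 + 1) + 0)² + 110*((3/26)*(243 + 312)/(-19)) = (-1 + 0)² + 110*((3/26)*(-1/19)*555) = (-1)² + 110*(-1665/494) = 1 - 91575/247 = -91328/247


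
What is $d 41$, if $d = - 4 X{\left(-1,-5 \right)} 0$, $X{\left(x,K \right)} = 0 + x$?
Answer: $0$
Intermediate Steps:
$X{\left(x,K \right)} = x$
$d = 0$ ($d = \left(-4\right) \left(-1\right) 0 = 4 \cdot 0 = 0$)
$d 41 = 0 \cdot 41 = 0$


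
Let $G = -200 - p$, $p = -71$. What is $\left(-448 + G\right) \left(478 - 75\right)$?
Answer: $-232531$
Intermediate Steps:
$G = -129$ ($G = -200 - -71 = -200 + 71 = -129$)
$\left(-448 + G\right) \left(478 - 75\right) = \left(-448 - 129\right) \left(478 - 75\right) = \left(-577\right) 403 = -232531$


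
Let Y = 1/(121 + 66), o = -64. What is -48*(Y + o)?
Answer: 574416/187 ≈ 3071.7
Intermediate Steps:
Y = 1/187 ≈ 0.0053476
-48*(Y + o) = -48*(1/187 - 64) = -48*(-11967/187) = 574416/187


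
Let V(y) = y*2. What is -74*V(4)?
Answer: -592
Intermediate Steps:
V(y) = 2*y
-74*V(4) = -148*4 = -74*8 = -592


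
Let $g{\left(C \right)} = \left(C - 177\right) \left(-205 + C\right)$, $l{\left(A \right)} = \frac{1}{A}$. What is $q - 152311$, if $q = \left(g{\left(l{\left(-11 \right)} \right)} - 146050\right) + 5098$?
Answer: $- \frac{31090135}{121} \approx -2.5694 \cdot 10^{5}$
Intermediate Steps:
$g{\left(C \right)} = \left(-205 + C\right) \left(-177 + C\right)$ ($g{\left(C \right)} = \left(-177 + C\right) \left(-205 + C\right) = \left(-205 + C\right) \left(-177 + C\right)$)
$q = - \frac{12660504}{121}$ ($q = \left(\left(36285 + \left(\frac{1}{-11}\right)^{2} - \frac{382}{-11}\right) - 146050\right) + 5098 = \left(\left(36285 + \left(- \frac{1}{11}\right)^{2} - - \frac{382}{11}\right) - 146050\right) + 5098 = \left(\left(36285 + \frac{1}{121} + \frac{382}{11}\right) - 146050\right) + 5098 = \left(\frac{4394688}{121} - 146050\right) + 5098 = - \frac{13277362}{121} + 5098 = - \frac{12660504}{121} \approx -1.0463 \cdot 10^{5}$)
$q - 152311 = - \frac{12660504}{121} - 152311 = - \frac{31090135}{121}$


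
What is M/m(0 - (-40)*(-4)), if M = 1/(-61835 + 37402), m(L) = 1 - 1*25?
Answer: 1/586392 ≈ 1.7053e-6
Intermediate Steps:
m(L) = -24 (m(L) = 1 - 25 = -24)
M = -1/24433 (M = 1/(-24433) = -1/24433 ≈ -4.0928e-5)
M/m(0 - (-40)*(-4)) = -1/24433/(-24) = -1/24433*(-1/24) = 1/586392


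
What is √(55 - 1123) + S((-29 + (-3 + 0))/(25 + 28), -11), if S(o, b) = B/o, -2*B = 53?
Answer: 2809/64 + 2*I*√267 ≈ 43.891 + 32.68*I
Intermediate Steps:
B = -53/2 (B = -½*53 = -53/2 ≈ -26.500)
S(o, b) = -53/(2*o)
√(55 - 1123) + S((-29 + (-3 + 0))/(25 + 28), -11) = √(55 - 1123) - 53*(25 + 28)/(-29 + (-3 + 0))/2 = √(-1068) - 53*53/(-29 - 3)/2 = 2*I*√267 - 53/(2*((-32*1/53))) = 2*I*√267 - 53/(2*(-32/53)) = 2*I*√267 - 53/2*(-53/32) = 2*I*√267 + 2809/64 = 2809/64 + 2*I*√267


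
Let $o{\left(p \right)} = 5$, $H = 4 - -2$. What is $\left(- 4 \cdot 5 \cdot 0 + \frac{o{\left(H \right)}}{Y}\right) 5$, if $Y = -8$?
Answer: $- \frac{25}{8} \approx -3.125$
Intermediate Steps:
$H = 6$ ($H = 4 + 2 = 6$)
$\left(- 4 \cdot 5 \cdot 0 + \frac{o{\left(H \right)}}{Y}\right) 5 = \left(- 4 \cdot 5 \cdot 0 + \frac{5}{-8}\right) 5 = \left(\left(-4\right) 0 + 5 \left(- \frac{1}{8}\right)\right) 5 = \left(0 - \frac{5}{8}\right) 5 = \left(- \frac{5}{8}\right) 5 = - \frac{25}{8}$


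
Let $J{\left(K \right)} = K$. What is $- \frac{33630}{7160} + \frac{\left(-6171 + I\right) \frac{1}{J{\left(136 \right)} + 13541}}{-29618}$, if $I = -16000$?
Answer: $- \frac{681143139341}{145020568188} \approx -4.6969$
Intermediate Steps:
$- \frac{33630}{7160} + \frac{\left(-6171 + I\right) \frac{1}{J{\left(136 \right)} + 13541}}{-29618} = - \frac{33630}{7160} + \frac{\left(-6171 - 16000\right) \frac{1}{136 + 13541}}{-29618} = \left(-33630\right) \frac{1}{7160} + - \frac{22171}{13677} \left(- \frac{1}{29618}\right) = - \frac{3363}{716} + \left(-22171\right) \frac{1}{13677} \left(- \frac{1}{29618}\right) = - \frac{3363}{716} - - \frac{22171}{405085386} = - \frac{3363}{716} + \frac{22171}{405085386} = - \frac{681143139341}{145020568188}$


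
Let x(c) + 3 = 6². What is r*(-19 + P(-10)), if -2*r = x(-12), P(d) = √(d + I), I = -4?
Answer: 627/2 - 33*I*√14/2 ≈ 313.5 - 61.737*I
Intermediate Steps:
P(d) = √(-4 + d) (P(d) = √(d - 4) = √(-4 + d))
x(c) = 33 (x(c) = -3 + 6² = -3 + 36 = 33)
r = -33/2 (r = -½*33 = -33/2 ≈ -16.500)
r*(-19 + P(-10)) = -33*(-19 + √(-4 - 10))/2 = -33*(-19 + √(-14))/2 = -33*(-19 + I*√14)/2 = 627/2 - 33*I*√14/2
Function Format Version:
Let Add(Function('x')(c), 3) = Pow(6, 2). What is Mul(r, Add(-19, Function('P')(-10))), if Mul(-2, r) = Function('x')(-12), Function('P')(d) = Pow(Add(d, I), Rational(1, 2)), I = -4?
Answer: Add(Rational(627, 2), Mul(Rational(-33, 2), I, Pow(14, Rational(1, 2)))) ≈ Add(313.50, Mul(-61.737, I))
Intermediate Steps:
Function('P')(d) = Pow(Add(-4, d), Rational(1, 2)) (Function('P')(d) = Pow(Add(d, -4), Rational(1, 2)) = Pow(Add(-4, d), Rational(1, 2)))
Function('x')(c) = 33 (Function('x')(c) = Add(-3, Pow(6, 2)) = Add(-3, 36) = 33)
r = Rational(-33, 2) (r = Mul(Rational(-1, 2), 33) = Rational(-33, 2) ≈ -16.500)
Mul(r, Add(-19, Function('P')(-10))) = Mul(Rational(-33, 2), Add(-19, Pow(Add(-4, -10), Rational(1, 2)))) = Mul(Rational(-33, 2), Add(-19, Pow(-14, Rational(1, 2)))) = Mul(Rational(-33, 2), Add(-19, Mul(I, Pow(14, Rational(1, 2))))) = Add(Rational(627, 2), Mul(Rational(-33, 2), I, Pow(14, Rational(1, 2))))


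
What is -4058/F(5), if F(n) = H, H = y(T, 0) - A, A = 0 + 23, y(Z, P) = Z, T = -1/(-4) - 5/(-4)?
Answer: 8116/43 ≈ 188.74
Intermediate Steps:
T = 3/2 (T = -1*(-¼) - 5*(-¼) = ¼ + 5/4 = 3/2 ≈ 1.5000)
A = 23
H = -43/2 (H = 3/2 - 1*23 = 3/2 - 23 = -43/2 ≈ -21.500)
F(n) = -43/2
-4058/F(5) = -4058/(-43/2) = -4058*(-2/43) = 8116/43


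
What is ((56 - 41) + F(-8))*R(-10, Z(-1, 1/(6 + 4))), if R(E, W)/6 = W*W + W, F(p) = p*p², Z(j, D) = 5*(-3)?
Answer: -626220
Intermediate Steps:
Z(j, D) = -15
F(p) = p³
R(E, W) = 6*W + 6*W² (R(E, W) = 6*(W*W + W) = 6*(W² + W) = 6*(W + W²) = 6*W + 6*W²)
((56 - 41) + F(-8))*R(-10, Z(-1, 1/(6 + 4))) = ((56 - 41) + (-8)³)*(6*(-15)*(1 - 15)) = (15 - 512)*(6*(-15)*(-14)) = -497*1260 = -626220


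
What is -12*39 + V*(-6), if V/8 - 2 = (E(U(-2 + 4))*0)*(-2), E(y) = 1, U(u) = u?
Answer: -564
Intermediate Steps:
V = 16 (V = 16 + 8*((1*0)*(-2)) = 16 + 8*(0*(-2)) = 16 + 8*0 = 16 + 0 = 16)
-12*39 + V*(-6) = -12*39 + 16*(-6) = -468 - 96 = -564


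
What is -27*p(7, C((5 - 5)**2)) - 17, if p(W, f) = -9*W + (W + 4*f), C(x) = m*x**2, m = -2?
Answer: 1495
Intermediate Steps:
C(x) = -2*x**2
p(W, f) = -8*W + 4*f
-27*p(7, C((5 - 5)**2)) - 17 = -27*(-8*7 + 4*(-2*(5 - 5)**4)) - 17 = -27*(-56 + 4*(-2*(0**2)**2)) - 17 = -27*(-56 + 4*(-2*0**2)) - 17 = -27*(-56 + 4*(-2*0)) - 17 = -27*(-56 + 4*0) - 17 = -27*(-56 + 0) - 17 = -27*(-56) - 17 = 1512 - 17 = 1495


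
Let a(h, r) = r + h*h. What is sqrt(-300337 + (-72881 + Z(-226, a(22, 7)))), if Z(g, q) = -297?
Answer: I*sqrt(373515) ≈ 611.16*I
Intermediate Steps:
a(h, r) = r + h**2
sqrt(-300337 + (-72881 + Z(-226, a(22, 7)))) = sqrt(-300337 + (-72881 - 297)) = sqrt(-300337 - 73178) = sqrt(-373515) = I*sqrt(373515)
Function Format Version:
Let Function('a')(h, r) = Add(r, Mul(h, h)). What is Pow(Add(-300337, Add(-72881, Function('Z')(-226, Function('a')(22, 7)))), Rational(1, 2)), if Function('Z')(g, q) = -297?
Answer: Mul(I, Pow(373515, Rational(1, 2))) ≈ Mul(611.16, I)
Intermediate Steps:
Function('a')(h, r) = Add(r, Pow(h, 2))
Pow(Add(-300337, Add(-72881, Function('Z')(-226, Function('a')(22, 7)))), Rational(1, 2)) = Pow(Add(-300337, Add(-72881, -297)), Rational(1, 2)) = Pow(Add(-300337, -73178), Rational(1, 2)) = Pow(-373515, Rational(1, 2)) = Mul(I, Pow(373515, Rational(1, 2)))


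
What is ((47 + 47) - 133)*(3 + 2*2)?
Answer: -273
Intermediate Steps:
((47 + 47) - 133)*(3 + 2*2) = (94 - 133)*(3 + 4) = -39*7 = -273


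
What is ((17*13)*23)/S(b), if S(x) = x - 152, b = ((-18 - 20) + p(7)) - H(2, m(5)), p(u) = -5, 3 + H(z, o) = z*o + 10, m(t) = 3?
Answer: -391/16 ≈ -24.438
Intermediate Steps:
H(z, o) = 7 + o*z (H(z, o) = -3 + (z*o + 10) = -3 + (o*z + 10) = -3 + (10 + o*z) = 7 + o*z)
b = -56 (b = ((-18 - 20) - 5) - (7 + 3*2) = (-38 - 5) - (7 + 6) = -43 - 1*13 = -43 - 13 = -56)
S(x) = -152 + x
((17*13)*23)/S(b) = ((17*13)*23)/(-152 - 56) = (221*23)/(-208) = 5083*(-1/208) = -391/16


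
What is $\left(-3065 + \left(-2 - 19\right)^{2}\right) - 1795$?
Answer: $-4419$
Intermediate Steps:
$\left(-3065 + \left(-2 - 19\right)^{2}\right) - 1795 = \left(-3065 + \left(-21\right)^{2}\right) - 1795 = \left(-3065 + 441\right) - 1795 = -2624 - 1795 = -4419$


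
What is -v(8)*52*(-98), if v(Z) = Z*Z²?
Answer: 2609152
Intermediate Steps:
v(Z) = Z³
-v(8)*52*(-98) = -8³*52*(-98) = -512*52*(-98) = -26624*(-98) = -1*(-2609152) = 2609152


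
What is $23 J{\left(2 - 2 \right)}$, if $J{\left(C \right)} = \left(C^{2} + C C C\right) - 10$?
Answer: $-230$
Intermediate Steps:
$J{\left(C \right)} = -10 + C^{2} + C^{3}$ ($J{\left(C \right)} = \left(C^{2} + C^{2} C\right) - 10 = \left(C^{2} + C^{3}\right) - 10 = -10 + C^{2} + C^{3}$)
$23 J{\left(2 - 2 \right)} = 23 \left(-10 + \left(2 - 2\right)^{2} + \left(2 - 2\right)^{3}\right) = 23 \left(-10 + 0^{2} + 0^{3}\right) = 23 \left(-10 + 0 + 0\right) = 23 \left(-10\right) = -230$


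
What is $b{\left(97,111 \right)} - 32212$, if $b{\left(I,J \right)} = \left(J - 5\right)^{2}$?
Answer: $-20976$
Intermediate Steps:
$b{\left(I,J \right)} = \left(-5 + J\right)^{2}$
$b{\left(97,111 \right)} - 32212 = \left(-5 + 111\right)^{2} - 32212 = 106^{2} - 32212 = 11236 - 32212 = -20976$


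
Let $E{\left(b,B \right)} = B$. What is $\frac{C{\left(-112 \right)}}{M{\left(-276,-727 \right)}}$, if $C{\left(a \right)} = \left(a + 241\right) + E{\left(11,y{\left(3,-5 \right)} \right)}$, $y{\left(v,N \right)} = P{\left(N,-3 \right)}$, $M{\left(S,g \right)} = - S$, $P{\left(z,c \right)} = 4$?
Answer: $\frac{133}{276} \approx 0.48188$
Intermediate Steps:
$y{\left(v,N \right)} = 4$
$C{\left(a \right)} = 245 + a$ ($C{\left(a \right)} = \left(a + 241\right) + 4 = \left(241 + a\right) + 4 = 245 + a$)
$\frac{C{\left(-112 \right)}}{M{\left(-276,-727 \right)}} = \frac{245 - 112}{\left(-1\right) \left(-276\right)} = \frac{133}{276}$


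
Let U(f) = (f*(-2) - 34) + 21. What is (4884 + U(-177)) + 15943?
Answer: 21168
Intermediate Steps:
U(f) = -13 - 2*f (U(f) = (-2*f - 34) + 21 = (-34 - 2*f) + 21 = -13 - 2*f)
(4884 + U(-177)) + 15943 = (4884 + (-13 - 2*(-177))) + 15943 = (4884 + (-13 + 354)) + 15943 = (4884 + 341) + 15943 = 5225 + 15943 = 21168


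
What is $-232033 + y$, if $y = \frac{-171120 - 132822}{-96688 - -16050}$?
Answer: $- \frac{9355186556}{40319} \approx -2.3203 \cdot 10^{5}$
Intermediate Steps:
$y = \frac{151971}{40319}$ ($y = - \frac{303942}{-96688 + 16050} = - \frac{303942}{-80638} = \left(-303942\right) \left(- \frac{1}{80638}\right) = \frac{151971}{40319} \approx 3.7692$)
$-232033 + y = -232033 + \frac{151971}{40319} = - \frac{9355186556}{40319}$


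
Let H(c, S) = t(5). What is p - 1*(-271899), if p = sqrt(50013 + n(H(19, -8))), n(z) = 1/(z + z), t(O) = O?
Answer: 271899 + sqrt(5001310)/10 ≈ 2.7212e+5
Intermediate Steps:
H(c, S) = 5
n(z) = 1/(2*z)
p = sqrt(5001310)/10 (p = sqrt(50013 + (1/2)/5) = sqrt(50013 + (1/2)*(1/5)) = sqrt(50013 + 1/10) = sqrt(500131/10) = sqrt(5001310)/10 ≈ 223.64)
p - 1*(-271899) = sqrt(5001310)/10 - 1*(-271899) = sqrt(5001310)/10 + 271899 = 271899 + sqrt(5001310)/10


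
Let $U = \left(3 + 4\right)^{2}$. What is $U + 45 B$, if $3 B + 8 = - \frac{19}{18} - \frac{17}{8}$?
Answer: $- \frac{2849}{24} \approx -118.71$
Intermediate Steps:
$U = 49$ ($U = 7^{2} = 49$)
$B = - \frac{805}{216}$ ($B = - \frac{8}{3} + \frac{- \frac{19}{18} - \frac{17}{8}}{3} = - \frac{8}{3} + \frac{1}{3} \left(- \frac{229}{72}\right) = - \frac{8}{3} - \frac{229}{216} = - \frac{805}{216} \approx -3.7269$)
$U + 45 B = 49 + 45 \left(- \frac{805}{216}\right) = 49 - \frac{4025}{24} = - \frac{2849}{24}$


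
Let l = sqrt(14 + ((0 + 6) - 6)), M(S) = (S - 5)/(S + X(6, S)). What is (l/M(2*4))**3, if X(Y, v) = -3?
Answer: 1750*sqrt(14)/27 ≈ 242.51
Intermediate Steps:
M(S) = (-5 + S)/(-3 + S) (M(S) = (S - 5)/(S - 3) = (-5 + S)/(-3 + S))
l = sqrt(14) (l = sqrt(14 + (6 - 6)) = sqrt(14 + 0) = sqrt(14) ≈ 3.7417)
(l/M(2*4))**3 = (sqrt(14)/(((-5 + 2*4)/(-3 + 2*4))))**3 = (sqrt(14)/(((-5 + 8)/(-3 + 8))))**3 = (sqrt(14)/((3/5)))**3 = (sqrt(14)/(((1/5)*3)))**3 = (sqrt(14)/(3/5))**3 = (sqrt(14)*(5/3))**3 = (5*sqrt(14)/3)**3 = 1750*sqrt(14)/27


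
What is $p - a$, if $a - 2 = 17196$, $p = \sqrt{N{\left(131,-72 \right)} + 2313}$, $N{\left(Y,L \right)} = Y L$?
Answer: $-17198 + 3 i \sqrt{791} \approx -17198.0 + 84.374 i$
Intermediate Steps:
$N{\left(Y,L \right)} = L Y$
$p = 3 i \sqrt{791}$ ($p = \sqrt{\left(-72\right) 131 + 2313} = \sqrt{-9432 + 2313} = \sqrt{-7119} = 3 i \sqrt{791} \approx 84.374 i$)
$a = 17198$ ($a = 2 + 17196 = 17198$)
$p - a = 3 i \sqrt{791} - 17198 = -17198 + 3 i \sqrt{791}$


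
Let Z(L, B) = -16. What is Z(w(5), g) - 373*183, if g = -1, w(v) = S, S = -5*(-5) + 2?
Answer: -68275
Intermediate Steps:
S = 27 (S = 25 + 2 = 27)
w(v) = 27
Z(w(5), g) - 373*183 = -16 - 373*183 = -16 - 68259 = -68275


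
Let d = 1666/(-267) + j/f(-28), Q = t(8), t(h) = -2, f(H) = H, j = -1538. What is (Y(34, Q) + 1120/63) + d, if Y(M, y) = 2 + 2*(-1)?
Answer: 745357/11214 ≈ 66.467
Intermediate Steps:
Q = -2
Y(M, y) = 0 (Y(M, y) = 2 - 2 = 0)
d = 181999/3738 (d = 1666/(-267) - 1538/(-28) = 1666*(-1/267) - 1538*(-1/28) = -1666/267 + 769/14 = 181999/3738 ≈ 48.689)
(Y(34, Q) + 1120/63) + d = (0 + 1120/63) + 181999/3738 = (0 + 1120*(1/63)) + 181999/3738 = (0 + 160/9) + 181999/3738 = 160/9 + 181999/3738 = 745357/11214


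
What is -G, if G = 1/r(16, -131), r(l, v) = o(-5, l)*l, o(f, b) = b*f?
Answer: 1/1280 ≈ 0.00078125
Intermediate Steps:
r(l, v) = -5*l**2 (r(l, v) = (l*(-5))*l = (-5*l)*l = -5*l**2)
G = -1/1280 (G = 1/(-5*16**2) = 1/(-5*256) = 1/(-1280) = -1/1280 ≈ -0.00078125)
-G = -1*(-1/1280) = 1/1280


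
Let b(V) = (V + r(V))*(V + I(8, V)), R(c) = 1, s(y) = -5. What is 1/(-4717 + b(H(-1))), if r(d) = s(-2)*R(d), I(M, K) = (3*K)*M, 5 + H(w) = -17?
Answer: 1/10133 ≈ 9.8687e-5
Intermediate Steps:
H(w) = -22 (H(w) = -5 - 17 = -22)
I(M, K) = 3*K*M
r(d) = -5 (r(d) = -5*1 = -5)
b(V) = 25*V*(-5 + V) (b(V) = (V - 5)*(V + 3*V*8) = (-5 + V)*(V + 24*V) = (-5 + V)*(25*V) = 25*V*(-5 + V))
1/(-4717 + b(H(-1))) = 1/(-4717 + 25*(-22)*(-5 - 22)) = 1/(-4717 + 25*(-22)*(-27)) = 1/(-4717 + 14850) = 1/10133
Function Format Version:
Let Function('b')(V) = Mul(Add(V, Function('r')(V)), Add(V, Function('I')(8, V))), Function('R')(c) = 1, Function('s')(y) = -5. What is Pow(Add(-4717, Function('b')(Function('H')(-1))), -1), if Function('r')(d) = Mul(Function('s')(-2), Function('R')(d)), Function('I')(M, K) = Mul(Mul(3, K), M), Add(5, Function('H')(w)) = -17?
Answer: Rational(1, 10133) ≈ 9.8687e-5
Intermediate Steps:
Function('H')(w) = -22 (Function('H')(w) = Add(-5, -17) = -22)
Function('I')(M, K) = Mul(3, K, M)
Function('r')(d) = -5 (Function('r')(d) = Mul(-5, 1) = -5)
Function('b')(V) = Mul(25, V, Add(-5, V)) (Function('b')(V) = Mul(Add(V, -5), Add(V, Mul(3, V, 8))) = Mul(Add(-5, V), Add(V, Mul(24, V))) = Mul(Add(-5, V), Mul(25, V)) = Mul(25, V, Add(-5, V)))
Pow(Add(-4717, Function('b')(Function('H')(-1))), -1) = Pow(Add(-4717, Mul(25, -22, Add(-5, -22))), -1) = Pow(Add(-4717, Mul(25, -22, -27)), -1) = Pow(Add(-4717, 14850), -1) = Pow(10133, -1) = Rational(1, 10133)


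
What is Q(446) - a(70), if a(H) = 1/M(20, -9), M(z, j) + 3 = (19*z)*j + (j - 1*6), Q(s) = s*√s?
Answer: 1/3438 + 446*√446 ≈ 9419.0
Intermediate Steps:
Q(s) = s^(3/2)
M(z, j) = -9 + j + 19*j*z (M(z, j) = -3 + ((19*z)*j + (j - 1*6)) = -3 + (19*j*z + (j - 6)) = -3 + (19*j*z + (-6 + j)) = -3 + (-6 + j + 19*j*z) = -9 + j + 19*j*z)
a(H) = -1/3438 (a(H) = 1/(-9 - 9 + 19*(-9)*20) = 1/(-9 - 9 - 3420) = 1/(-3438) = -1/3438)
Q(446) - a(70) = 446^(3/2) - 1*(-1/3438) = 446*√446 + 1/3438 = 1/3438 + 446*√446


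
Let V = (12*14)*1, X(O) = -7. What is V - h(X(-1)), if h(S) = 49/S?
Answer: 175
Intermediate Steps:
V = 168 (V = 168*1 = 168)
V - h(X(-1)) = 168 - 49/(-7) = 168 - 49*(-1)/7 = 168 - 1*(-7) = 168 + 7 = 175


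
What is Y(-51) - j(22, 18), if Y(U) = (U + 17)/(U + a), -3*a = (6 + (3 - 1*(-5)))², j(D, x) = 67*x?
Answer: -420792/349 ≈ -1205.7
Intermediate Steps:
a = -196/3 (a = -(6 + (3 - 1*(-5)))²/3 = -(6 + (3 + 5))²/3 = -(6 + 8)²/3 = -⅓*14² = -⅓*196 = -196/3 ≈ -65.333)
Y(U) = (17 + U)/(-196/3 + U) (Y(U) = (U + 17)/(U - 196/3) = (17 + U)/(-196/3 + U))
Y(-51) - j(22, 18) = 3*(17 - 51)/(-196 + 3*(-51)) - 67*18 = 3*(-34)/(-196 - 153) - 1*1206 = 3*(-34)/(-349) - 1206 = 3*(-1/349)*(-34) - 1206 = 102/349 - 1206 = -420792/349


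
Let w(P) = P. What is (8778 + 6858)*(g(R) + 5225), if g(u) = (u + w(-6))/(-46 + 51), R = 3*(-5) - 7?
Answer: 408052692/5 ≈ 8.1610e+7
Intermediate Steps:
R = -22 (R = -15 - 7 = -22)
g(u) = -6/5 + u/5 (g(u) = (u - 6)/(-46 + 51) = (-6 + u)/5 = (-6 + u)*(⅕) = -6/5 + u/5)
(8778 + 6858)*(g(R) + 5225) = (8778 + 6858)*((-6/5 + (⅕)*(-22)) + 5225) = 15636*((-6/5 - 22/5) + 5225) = 15636*(-28/5 + 5225) = 15636*(26097/5) = 408052692/5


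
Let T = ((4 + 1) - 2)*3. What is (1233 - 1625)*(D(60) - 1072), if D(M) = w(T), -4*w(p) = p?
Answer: 421106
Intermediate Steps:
T = 9 (T = (5 - 2)*3 = 3*3 = 9)
w(p) = -p/4
D(M) = -9/4 (D(M) = -¼*9 = -9/4)
(1233 - 1625)*(D(60) - 1072) = (1233 - 1625)*(-9/4 - 1072) = -392*(-4297/4) = 421106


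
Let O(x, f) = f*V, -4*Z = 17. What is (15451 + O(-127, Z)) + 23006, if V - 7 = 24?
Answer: 153301/4 ≈ 38325.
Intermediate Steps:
V = 31 (V = 7 + 24 = 31)
Z = -17/4 (Z = -¼*17 = -17/4 ≈ -4.2500)
O(x, f) = 31*f (O(x, f) = f*31 = 31*f)
(15451 + O(-127, Z)) + 23006 = (15451 + 31*(-17/4)) + 23006 = (15451 - 527/4) + 23006 = 61277/4 + 23006 = 153301/4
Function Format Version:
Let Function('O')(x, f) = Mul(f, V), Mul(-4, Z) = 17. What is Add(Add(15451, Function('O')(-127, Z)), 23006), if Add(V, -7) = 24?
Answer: Rational(153301, 4) ≈ 38325.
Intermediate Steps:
V = 31 (V = Add(7, 24) = 31)
Z = Rational(-17, 4) (Z = Mul(Rational(-1, 4), 17) = Rational(-17, 4) ≈ -4.2500)
Function('O')(x, f) = Mul(31, f) (Function('O')(x, f) = Mul(f, 31) = Mul(31, f))
Add(Add(15451, Function('O')(-127, Z)), 23006) = Add(Add(15451, Mul(31, Rational(-17, 4))), 23006) = Add(Add(15451, Rational(-527, 4)), 23006) = Add(Rational(61277, 4), 23006) = Rational(153301, 4)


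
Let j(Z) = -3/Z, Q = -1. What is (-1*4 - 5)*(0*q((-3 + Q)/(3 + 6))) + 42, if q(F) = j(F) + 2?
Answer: 42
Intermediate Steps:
q(F) = 2 - 3/F (q(F) = -3/F + 2 = 2 - 3/F)
(-1*4 - 5)*(0*q((-3 + Q)/(3 + 6))) + 42 = (-1*4 - 5)*(0*(2 - 3*(3 + 6)/(-3 - 1))) + 42 = (-4 - 5)*(0*(2 - 3/((-4/9)))) + 42 = -0*(2 - 3/((-4*1/9))) + 42 = -0*(2 - 3/(-4/9)) + 42 = -0*(2 - 3*(-9/4)) + 42 = -0*(2 + 27/4) + 42 = -0*35/4 + 42 = -9*0 + 42 = 0 + 42 = 42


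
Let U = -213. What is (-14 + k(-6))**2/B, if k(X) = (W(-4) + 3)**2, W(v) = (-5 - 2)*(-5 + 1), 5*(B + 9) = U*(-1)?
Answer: 4484045/168 ≈ 26691.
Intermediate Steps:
B = 168/5 (B = -9 + (-213*(-1))/5 = -9 + (1/5)*213 = -9 + 213/5 = 168/5 ≈ 33.600)
W(v) = 28 (W(v) = -7*(-4) = 28)
k(X) = 961 (k(X) = (28 + 3)**2 = 31**2 = 961)
(-14 + k(-6))**2/B = (-14 + 961)**2/(168/5) = 947**2*(5/168) = 896809*(5/168) = 4484045/168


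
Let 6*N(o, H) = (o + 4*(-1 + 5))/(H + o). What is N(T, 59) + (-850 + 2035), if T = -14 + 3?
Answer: 341285/288 ≈ 1185.0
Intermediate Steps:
T = -11
N(o, H) = (16 + o)/(6*(H + o)) (N(o, H) = ((o + 4*(-1 + 5))/(H + o))/6 = ((o + 4*4)/(H + o))/6 = ((o + 16)/(H + o))/6 = ((16 + o)/(H + o))/6 = (16 + o)/(6*(H + o)))
N(T, 59) + (-850 + 2035) = (16 - 11)/(6*(59 - 11)) + (-850 + 2035) = (⅙)*5/48 + 1185 = (⅙)*(1/48)*5 + 1185 = 5/288 + 1185 = 341285/288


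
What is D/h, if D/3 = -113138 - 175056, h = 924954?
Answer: -144097/154159 ≈ -0.93473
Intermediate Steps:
D = -864582 (D = 3*(-113138 - 175056) = 3*(-288194) = -864582)
D/h = -864582/924954 = -864582*1/924954 = -144097/154159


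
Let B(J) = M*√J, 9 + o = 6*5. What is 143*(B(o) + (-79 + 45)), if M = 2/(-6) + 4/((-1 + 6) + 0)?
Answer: -4862 + 1001*√21/15 ≈ -4556.2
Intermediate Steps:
o = 21 (o = -9 + 6*5 = -9 + 30 = 21)
M = 7/15 (M = 2*(-⅙) + 4/(5 + 0) = -⅓ + 4/5 = -⅓ + 4*(⅕) = -⅓ + ⅘ = 7/15 ≈ 0.46667)
B(J) = 7*√J/15
143*(B(o) + (-79 + 45)) = 143*(7*√21/15 + (-79 + 45)) = 143*(7*√21/15 - 34) = 143*(-34 + 7*√21/15) = -4862 + 1001*√21/15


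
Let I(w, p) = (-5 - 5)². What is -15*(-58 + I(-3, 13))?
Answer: -630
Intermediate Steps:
I(w, p) = 100 (I(w, p) = (-10)² = 100)
-15*(-58 + I(-3, 13)) = -15*(-58 + 100) = -15*42 = -630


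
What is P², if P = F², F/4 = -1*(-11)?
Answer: 3748096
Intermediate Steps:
F = 44 (F = 4*(-1*(-11)) = 4*11 = 44)
P = 1936 (P = 44² = 1936)
P² = 1936² = 3748096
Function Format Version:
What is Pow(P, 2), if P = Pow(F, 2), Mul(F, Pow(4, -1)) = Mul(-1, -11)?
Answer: 3748096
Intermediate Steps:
F = 44 (F = Mul(4, Mul(-1, -11)) = Mul(4, 11) = 44)
P = 1936 (P = Pow(44, 2) = 1936)
Pow(P, 2) = Pow(1936, 2) = 3748096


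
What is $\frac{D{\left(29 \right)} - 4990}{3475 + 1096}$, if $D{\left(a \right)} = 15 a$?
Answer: $- \frac{4555}{4571} \approx -0.9965$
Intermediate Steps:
$\frac{D{\left(29 \right)} - 4990}{3475 + 1096} = \frac{15 \cdot 29 - 4990}{3475 + 1096} = \frac{435 - 4990}{4571} = \left(-4555\right) \frac{1}{4571} = - \frac{4555}{4571}$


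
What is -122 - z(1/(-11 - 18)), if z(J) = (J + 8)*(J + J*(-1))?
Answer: -122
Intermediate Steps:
z(J) = 0 (z(J) = (8 + J)*(J - J) = (8 + J)*0 = 0)
-122 - z(1/(-11 - 18)) = -122 - 1*0 = -122 + 0 = -122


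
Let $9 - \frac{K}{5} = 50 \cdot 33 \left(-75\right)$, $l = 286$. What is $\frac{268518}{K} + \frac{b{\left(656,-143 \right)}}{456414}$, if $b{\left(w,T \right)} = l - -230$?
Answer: $\frac{6826370704}{15690372285} \approx 0.43507$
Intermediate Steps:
$K = 618795$ ($K = 45 - 5 \cdot 50 \cdot 33 \left(-75\right) = 45 - 5 \cdot 1650 \left(-75\right) = 45 - -618750 = 45 + 618750 = 618795$)
$b{\left(w,T \right)} = 516$ ($b{\left(w,T \right)} = 286 - -230 = 286 + 230 = 516$)
$\frac{268518}{K} + \frac{b{\left(656,-143 \right)}}{456414} = \frac{268518}{618795} + \frac{516}{456414} = 268518 \cdot \frac{1}{618795} + 516 \cdot \frac{1}{456414} = \frac{89506}{206265} + \frac{86}{76069} = \frac{6826370704}{15690372285}$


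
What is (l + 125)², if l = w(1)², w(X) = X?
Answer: 15876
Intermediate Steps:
l = 1 (l = 1² = 1)
(l + 125)² = (1 + 125)² = 126² = 15876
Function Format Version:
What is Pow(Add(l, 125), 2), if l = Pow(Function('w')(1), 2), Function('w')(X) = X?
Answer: 15876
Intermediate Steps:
l = 1 (l = Pow(1, 2) = 1)
Pow(Add(l, 125), 2) = Pow(Add(1, 125), 2) = Pow(126, 2) = 15876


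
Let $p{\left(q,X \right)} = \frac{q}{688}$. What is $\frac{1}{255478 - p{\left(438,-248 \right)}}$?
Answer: $\frac{344}{87884213} \approx 3.9142 \cdot 10^{-6}$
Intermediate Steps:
$p{\left(q,X \right)} = \frac{q}{688}$ ($p{\left(q,X \right)} = q \frac{1}{688} = \frac{q}{688}$)
$\frac{1}{255478 - p{\left(438,-248 \right)}} = \frac{1}{255478 - \frac{1}{688} \cdot 438} = \frac{1}{255478 - \frac{219}{344}} = \frac{1}{\frac{87884213}{344}} = \frac{344}{87884213}$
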